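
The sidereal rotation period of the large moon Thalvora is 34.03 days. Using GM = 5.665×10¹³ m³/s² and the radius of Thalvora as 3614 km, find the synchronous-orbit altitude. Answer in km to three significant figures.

T = 34.03 days = 2.940×10⁶ s.
A synchronous orbit has period T, so by Kepler's third law a = (μT²/4π²)^(1/3).
μT²/4π² = 5.665×10¹³ × (2.940×10⁶)² / 39.48 = 1.240×10²⁵ m³.
a = 2.315×10⁸ m = 2.3149×10⁵ km.
Altitude h = a − R = 2.3149×10⁵ − 3614 = 2.2788×10⁵ km.

h_sync ≈ 2.28×10⁵ km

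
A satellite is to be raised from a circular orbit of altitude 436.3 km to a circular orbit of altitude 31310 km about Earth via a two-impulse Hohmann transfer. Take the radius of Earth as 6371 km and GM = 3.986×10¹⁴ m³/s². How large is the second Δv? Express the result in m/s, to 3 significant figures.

r₁ = 6371 + 436.3 = 6807.3 km = 6.8073×10⁶ m.
r₂ = 6371 + 31310 = 37681 km = 3.7681×10⁷ m.
Transfer ellipse a_t = (r₁ + r₂)/2 = 2.224×10⁷ m.
At r₁: circular v_c1 = √(μ/r₁) = 7652 m/s; transfer-perigee v_p = √[μ(2/r₁ − 1/a_t)] = 9959 m/s.
At r₂: circular v_c2 = √(μ/r₂) = 3252 m/s; transfer-apogee v_a = √[μ(2/r₂ − 1/a_t)] = 1799 m/s.
Δv₂ = v_c2 − v_a = 1453 m/s.

Δv ≈ 1450 m/s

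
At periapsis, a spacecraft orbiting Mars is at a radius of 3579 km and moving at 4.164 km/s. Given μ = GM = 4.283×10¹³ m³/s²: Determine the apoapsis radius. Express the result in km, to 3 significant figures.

r_p = 3.579×10⁶ m.
Specific energy ε = v²/2 − μ/r = -3.298×10⁶ J/kg, so a = −μ/(2ε) = 6.494×10⁶ m.
The apsides satisfy r_p + r_a = 2a, so the apoapsis radius is 2a − r_p = 9.409×10⁶ m = 9409.3 km.

apoapsis radius ≈ 9410 km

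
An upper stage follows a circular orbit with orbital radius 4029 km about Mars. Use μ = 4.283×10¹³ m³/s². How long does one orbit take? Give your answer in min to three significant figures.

r = 4029 km = 4.029×10⁶ m.
Kepler's third law: T = 2π√(r³/μ) = 2π√((4.029×10⁶)³ / 4.283×10¹³).
r³/μ = 1.527×10⁶ s², so T = 2π × 1.236×10³ = 7.764×10³ s.
Converting: 7.764×10³ s ÷ 60.00 = 129.4 min.

T ≈ 129 min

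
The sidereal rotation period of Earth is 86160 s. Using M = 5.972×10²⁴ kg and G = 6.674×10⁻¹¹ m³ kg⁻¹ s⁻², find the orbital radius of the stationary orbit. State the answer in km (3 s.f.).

r_sync ≈ 42200 km

μ = GM = 6.674×10⁻¹¹ × 5.972×10²⁴ = 3.986×10¹⁴ m³/s².
A synchronous orbit has period T, so by Kepler's third law a = (μT²/4π²)^(1/3).
μT²/4π² = 3.986×10¹⁴ × (8.616×10⁴)² / 39.48 = 7.495×10²² m³.
a = 4.216×10⁷ m = 42162 km.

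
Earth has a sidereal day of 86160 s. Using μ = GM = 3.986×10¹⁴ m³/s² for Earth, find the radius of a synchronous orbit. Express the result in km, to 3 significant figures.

r_sync ≈ 42200 km

A synchronous orbit has period T, so by Kepler's third law a = (μT²/4π²)^(1/3).
μT²/4π² = 3.986×10¹⁴ × (8.616×10⁴)² / 39.48 = 7.495×10²² m³.
a = 4.216×10⁷ m = 42163 km.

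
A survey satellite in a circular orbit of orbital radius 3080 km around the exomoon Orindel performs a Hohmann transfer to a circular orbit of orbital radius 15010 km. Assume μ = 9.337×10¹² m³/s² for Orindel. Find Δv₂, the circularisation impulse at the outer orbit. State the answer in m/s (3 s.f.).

Δv ≈ 328 m/s

r₁ = 3080 km = 3.080×10⁶ m.
r₂ = 15010 km = 1.501×10⁷ m.
Transfer ellipse a_t = (r₁ + r₂)/2 = 9.045×10⁶ m.
At r₁: circular v_c1 = √(μ/r₁) = 1741 m/s; transfer-periapsis v_p = √[μ(2/r₁ − 1/a_t)] = 2243 m/s.
At r₂: circular v_c2 = √(μ/r₂) = 788.7 m/s; transfer-apoapsis v_a = √[μ(2/r₂ − 1/a_t)] = 460.2 m/s.
Δv₂ = v_c2 − v_a = 328.5 m/s.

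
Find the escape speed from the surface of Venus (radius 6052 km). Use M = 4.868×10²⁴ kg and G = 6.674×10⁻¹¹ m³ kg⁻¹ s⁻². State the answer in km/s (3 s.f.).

v_esc ≈ 10.4 km/s

μ = GM = 6.674×10⁻¹¹ × 4.868×10²⁴ = 3.249×10¹⁴ m³/s².
r = R = 6.052×10⁶ m.
Escape speed v_esc = √(2μ/r) = √(2 × 3.249×10¹⁴ / 6.052×10⁶) = √(1.074×10⁸) = 10360 m/s.
= 10.36 km/s.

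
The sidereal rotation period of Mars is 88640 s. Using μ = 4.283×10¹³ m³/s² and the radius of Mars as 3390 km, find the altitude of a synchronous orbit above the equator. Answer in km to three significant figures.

A synchronous orbit has period T, so by Kepler's third law a = (μT²/4π²)^(1/3).
μT²/4π² = 4.283×10¹³ × (8.864×10⁴)² / 39.48 = 8.524×10²¹ m³.
a = 2.043×10⁷ m = 20428 km.
Altitude h = a − R = 20428 − 3390 = 17038 km.

h_sync ≈ 17000 km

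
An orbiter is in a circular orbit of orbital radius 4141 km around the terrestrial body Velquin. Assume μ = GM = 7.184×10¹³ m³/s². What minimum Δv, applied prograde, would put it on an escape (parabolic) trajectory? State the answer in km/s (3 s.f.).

Δv ≈ 1.73 km/s

r = 4141 km = 4.141×10⁶ m.
Circular speed v_c = √(μ/r) = 4165 m/s.
Escape speed v_esc = √(2μ/r) = √2 × v_c = 5890 m/s.
Δv = v_esc − v_c = 1725 m/s = 1.725 km/s.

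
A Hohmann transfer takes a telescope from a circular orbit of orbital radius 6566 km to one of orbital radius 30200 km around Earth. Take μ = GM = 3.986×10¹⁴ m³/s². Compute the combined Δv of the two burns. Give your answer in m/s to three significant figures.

r₁ = 6566 km = 6.566×10⁶ m.
r₂ = 30200 km = 3.020×10⁷ m.
Transfer ellipse a_t = (r₁ + r₂)/2 = 1.838×10⁷ m.
At r₁: circular v_c1 = √(μ/r₁) = 7791 m/s; transfer-perigee v_p = √[μ(2/r₁ − 1/a_t)] = 9987 m/s.
Δv₁ = v_p − v_c1 = 2195 m/s.
At r₂: circular v_c2 = √(μ/r₂) = 3633 m/s; transfer-apogee v_a = √[μ(2/r₂ − 1/a_t)] = 2171 m/s.
Δv₂ = v_c2 − v_a = 1462 m/s.
Total Δv = Δv₁ + Δv₂ = 3657 m/s.

Δv_total ≈ 3660 m/s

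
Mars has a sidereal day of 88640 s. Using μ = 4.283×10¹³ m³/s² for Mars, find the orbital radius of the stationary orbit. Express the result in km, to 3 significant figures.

r_sync ≈ 20400 km

A synchronous orbit has period T, so by Kepler's third law a = (μT²/4π²)^(1/3).
μT²/4π² = 4.283×10¹³ × (8.864×10⁴)² / 39.48 = 8.524×10²¹ m³.
a = 2.043×10⁷ m = 20428 km.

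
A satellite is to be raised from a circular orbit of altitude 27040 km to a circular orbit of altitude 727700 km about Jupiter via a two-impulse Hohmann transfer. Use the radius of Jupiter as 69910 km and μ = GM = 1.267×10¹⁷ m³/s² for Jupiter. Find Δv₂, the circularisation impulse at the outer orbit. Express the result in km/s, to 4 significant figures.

r₁ = 69910 + 27040 = 96950 km = 9.6950×10⁷ m.
r₂ = 69910 + 727700 = 797610 km = 7.9761×10⁸ m.
Transfer ellipse a_t = (r₁ + r₂)/2 = 4.473×10⁸ m.
At r₁: circular v_c1 = √(μ/r₁) = 36150 m/s; transfer-perijove v_p = √[μ(2/r₁ − 1/a_t)] = 48270 m/s.
At r₂: circular v_c2 = √(μ/r₂) = 12600 m/s; transfer-apojove v_a = √[μ(2/r₂ − 1/a_t)] = 5868 m/s.
Δv₂ = v_c2 − v_a = 6736 m/s.
= 6.736 km/s.

Δv ≈ 6.736 km/s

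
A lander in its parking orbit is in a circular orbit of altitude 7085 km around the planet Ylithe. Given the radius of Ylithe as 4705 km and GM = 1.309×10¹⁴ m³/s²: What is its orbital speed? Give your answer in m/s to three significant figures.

r = 4705 + 7085 = 11790 km = 1.1790×10⁷ m.
For a circular orbit v = √(μ/r) = √(1.309×10¹⁴ / 1.179×10⁷) = √(1.110×10⁷) = 3332 m/s.

v ≈ 3330 m/s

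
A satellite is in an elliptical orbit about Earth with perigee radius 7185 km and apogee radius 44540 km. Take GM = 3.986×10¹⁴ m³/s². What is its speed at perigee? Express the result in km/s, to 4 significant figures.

Semi-major axis a = (r_p + r_a)/2 = 25862 km = 2.586×10⁷ m.
Vis-viva: v² = μ(2/r − 1/a) = 3.986×10¹⁴ × (2.784×10⁻⁷ − 3.867×10⁻⁸) = 9.554×10⁷ m²/s².
v = 9775 m/s = 9.775 km/s.

v ≈ 9.775 km/s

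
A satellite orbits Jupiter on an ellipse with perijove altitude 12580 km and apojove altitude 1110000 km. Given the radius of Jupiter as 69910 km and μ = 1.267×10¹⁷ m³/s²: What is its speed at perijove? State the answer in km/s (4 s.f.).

r_p = 69910 + 12580 = 82490 km = 8.2490×10⁷ m.
r_a = 69910 + 1110000 = 1179900 km = 1.1799×10⁹ m.
Semi-major axis a = (r_p + r_a)/2 = 6.3120×10⁵ km = 6.312×10⁸ m.
Vis-viva: v² = μ(2/r − 1/a) = 1.267×10¹⁷ × (2.425×10⁻⁸ − 1.584×10⁻⁹) = 2.871×10⁹ m²/s².
v = 53580 m/s = 53.58 km/s.

v ≈ 53.58 km/s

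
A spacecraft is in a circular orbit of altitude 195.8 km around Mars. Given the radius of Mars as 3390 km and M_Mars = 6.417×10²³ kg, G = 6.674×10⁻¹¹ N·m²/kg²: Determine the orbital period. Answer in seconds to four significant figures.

T ≈ 6519 seconds

μ = GM = 6.674×10⁻¹¹ × 6.417×10²³ = 4.283×10¹³ m³/s².
r = 3390 + 195.8 = 3585.8 km = 3.5858×10⁶ m.
Kepler's third law: T = 2π√(r³/μ) = 2π√((3.586×10⁶)³ / 4.283×10¹³).
r³/μ = 1.077×10⁶ s², so T = 2π × 1.038×10³ = 6.519×10³ s.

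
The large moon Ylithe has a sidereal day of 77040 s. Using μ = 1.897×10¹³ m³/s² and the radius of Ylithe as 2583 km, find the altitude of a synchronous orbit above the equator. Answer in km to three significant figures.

A synchronous orbit has period T, so by Kepler's third law a = (μT²/4π²)^(1/3).
μT²/4π² = 1.897×10¹³ × (7.704×10⁴)² / 39.48 = 2.852×10²¹ m³.
a = 1.418×10⁷ m = 14181 km.
Altitude h = a − R = 14181 − 2583 = 11598 km.

h_sync ≈ 11600 km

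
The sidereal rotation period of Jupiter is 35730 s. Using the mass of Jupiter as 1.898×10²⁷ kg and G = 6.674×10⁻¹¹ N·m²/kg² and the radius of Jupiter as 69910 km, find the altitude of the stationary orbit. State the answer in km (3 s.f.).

h_sync ≈ 90100 km

μ = GM = 6.674×10⁻¹¹ × 1.898×10²⁷ = 1.267×10¹⁷ m³/s².
A synchronous orbit has period T, so by Kepler's third law a = (μT²/4π²)^(1/3).
μT²/4π² = 1.267×10¹⁷ × (3.573×10⁴)² / 39.48 = 4.096×10²⁴ m³.
a = 1.600×10⁸ m = 1.6000×10⁵ km.
Altitude h = a − R = 1.6000×10⁵ − 69910 = 90094 km.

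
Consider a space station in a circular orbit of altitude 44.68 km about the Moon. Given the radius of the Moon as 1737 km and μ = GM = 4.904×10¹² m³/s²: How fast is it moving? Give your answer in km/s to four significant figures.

v ≈ 1.659 km/s

r = 1737 + 44.68 = 1781.7 km = 1.7817×10⁶ m.
For a circular orbit v = √(μ/r) = √(4.904×10¹² / 1.782×10⁶) = √(2.752×10⁶) = 1659 m/s.
That is 1.659 km/s.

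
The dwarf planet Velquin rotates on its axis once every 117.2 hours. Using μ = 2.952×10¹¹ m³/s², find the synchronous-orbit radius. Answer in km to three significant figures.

T = 117.2 hours = 4.219×10⁵ s.
A synchronous orbit has period T, so by Kepler's third law a = (μT²/4π²)^(1/3).
μT²/4π² = 2.952×10¹¹ × (4.219×10⁵)² / 39.48 = 1.331×10²¹ m³.
a = 1.100×10⁷ m = 11000 km.

r_sync ≈ 11000 km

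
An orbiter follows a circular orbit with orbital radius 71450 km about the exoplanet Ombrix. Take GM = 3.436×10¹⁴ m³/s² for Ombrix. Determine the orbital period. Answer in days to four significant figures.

r = 71450 km = 7.145×10⁷ m.
Kepler's third law: T = 2π√(r³/μ) = 2π√((7.145×10⁷)³ / 3.436×10¹⁴).
r³/μ = 1.062×10⁹ s², so T = 2π × 3.258×10⁴ = 2.047×10⁵ s.
Converting: 2.047×10⁵ s ÷ 86400 = 2.369 days.

T ≈ 2.369 days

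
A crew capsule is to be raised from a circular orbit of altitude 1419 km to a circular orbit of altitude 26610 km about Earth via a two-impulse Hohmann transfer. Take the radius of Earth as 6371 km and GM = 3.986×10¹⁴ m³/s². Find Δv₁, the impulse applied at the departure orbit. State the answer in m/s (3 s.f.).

Δv ≈ 1950 m/s

r₁ = 6371 + 1419 = 7790.0 km = 7.7900×10⁶ m.
r₂ = 6371 + 26610 = 32981 km = 3.2981×10⁷ m.
Transfer ellipse a_t = (r₁ + r₂)/2 = 2.039×10⁷ m.
At r₁: circular v_c1 = √(μ/r₁) = 7153 m/s; transfer-perigee v_p = √[μ(2/r₁ − 1/a_t)] = 9099 m/s.
Δv₁ = v_p − v_c1 = 1945 m/s.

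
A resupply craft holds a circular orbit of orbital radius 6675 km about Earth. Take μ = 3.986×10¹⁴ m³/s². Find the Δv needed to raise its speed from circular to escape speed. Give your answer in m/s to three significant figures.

r = 6675 km = 6.675×10⁶ m.
Circular speed v_c = √(μ/r) = 7728 m/s.
Escape speed v_esc = √(2μ/r) = √2 × v_c = 10930 m/s.
Δv = v_esc − v_c = 3201 m/s.

Δv ≈ 3200 m/s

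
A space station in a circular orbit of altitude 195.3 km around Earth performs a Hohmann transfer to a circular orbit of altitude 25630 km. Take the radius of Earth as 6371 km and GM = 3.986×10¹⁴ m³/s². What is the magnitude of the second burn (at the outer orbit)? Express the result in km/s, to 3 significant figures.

Δv ≈ 1.47 km/s

r₁ = 6371 + 195.3 = 6566.3 km = 6.5663×10⁶ m.
r₂ = 6371 + 25630 = 32001 km = 3.2001×10⁷ m.
Transfer ellipse a_t = (r₁ + r₂)/2 = 1.928×10⁷ m.
At r₁: circular v_c1 = √(μ/r₁) = 7791 m/s; transfer-perigee v_p = √[μ(2/r₁ − 1/a_t)] = 10040 m/s.
At r₂: circular v_c2 = √(μ/r₂) = 3529 m/s; transfer-apogee v_a = √[μ(2/r₂ − 1/a_t)] = 2059 m/s.
Δv₂ = v_c2 − v_a = 1470 m/s.
= 1.470 km/s.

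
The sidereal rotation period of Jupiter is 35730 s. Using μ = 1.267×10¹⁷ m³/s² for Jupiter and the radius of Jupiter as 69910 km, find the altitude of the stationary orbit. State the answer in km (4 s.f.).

A synchronous orbit has period T, so by Kepler's third law a = (μT²/4π²)^(1/3).
μT²/4π² = 1.267×10¹⁷ × (3.573×10⁴)² / 39.48 = 4.097×10²⁴ m³.
a = 1.600×10⁸ m = 1.6002×10⁵ km.
Altitude h = a − R = 1.6002×10⁵ − 69910 = 90105 km.

h_sync ≈ 90110 km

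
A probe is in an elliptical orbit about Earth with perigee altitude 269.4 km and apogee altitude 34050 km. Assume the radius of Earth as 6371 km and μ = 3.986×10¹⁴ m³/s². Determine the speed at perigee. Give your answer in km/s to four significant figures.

r_p = 6371 + 269.4 = 6640.4 km = 6.6404×10⁶ m.
r_a = 6371 + 34050 = 40421 km = 4.0421×10⁷ m.
Semi-major axis a = (r_p + r_a)/2 = 23531 km = 2.353×10⁷ m.
Vis-viva: v² = μ(2/r − 1/a) = 3.986×10¹⁴ × (3.012×10⁻⁷ − 4.250×10⁻⁸) = 1.031×10⁸ m²/s².
v = 10150 m/s = 10.15 km/s.

v ≈ 10.15 km/s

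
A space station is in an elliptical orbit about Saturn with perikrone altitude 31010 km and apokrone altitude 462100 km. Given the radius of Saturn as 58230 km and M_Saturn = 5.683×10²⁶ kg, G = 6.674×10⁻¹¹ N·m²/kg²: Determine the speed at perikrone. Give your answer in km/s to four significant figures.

μ = GM = 6.674×10⁻¹¹ × 5.683×10²⁶ = 3.793×10¹⁶ m³/s².
r_p = 58230 + 31010 = 89240 km = 8.9240×10⁷ m.
r_a = 58230 + 462100 = 520330 km = 5.2033×10⁸ m.
Semi-major axis a = (r_p + r_a)/2 = 3.0478×10⁵ km = 3.048×10⁸ m.
Vis-viva: v² = μ(2/r − 1/a) = 3.793×10¹⁶ × (2.241×10⁻⁸ − 3.281×10⁻⁹) = 7.256×10⁸ m²/s².
v = 26940 m/s = 26.94 km/s.

v ≈ 26.94 km/s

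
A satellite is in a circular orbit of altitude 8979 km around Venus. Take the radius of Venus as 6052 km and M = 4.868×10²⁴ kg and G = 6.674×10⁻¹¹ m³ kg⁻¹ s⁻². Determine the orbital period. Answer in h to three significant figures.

μ = GM = 6.674×10⁻¹¹ × 4.868×10²⁴ = 3.249×10¹⁴ m³/s².
r = 6052 + 8979 = 15031 km = 1.5031×10⁷ m.
Kepler's third law: T = 2π√(r³/μ) = 2π√((1.503×10⁷)³ / 3.249×10¹⁴).
r³/μ = 1.045×10⁷ s², so T = 2π × 3.233×10³ = 2.031×10⁴ s.
Converting: 2.031×10⁴ s ÷ 3600 = 5.643 h.

T ≈ 5.64 h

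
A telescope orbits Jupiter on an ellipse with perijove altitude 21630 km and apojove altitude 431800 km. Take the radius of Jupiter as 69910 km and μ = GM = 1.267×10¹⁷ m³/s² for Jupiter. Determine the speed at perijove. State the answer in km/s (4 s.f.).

r_p = 69910 + 21630 = 91540 km = 9.1540×10⁷ m.
r_a = 69910 + 431800 = 501710 km = 5.0171×10⁸ m.
Semi-major axis a = (r_p + r_a)/2 = 2.9662×10⁵ km = 2.966×10⁸ m.
Vis-viva: v² = μ(2/r − 1/a) = 1.267×10¹⁷ × (2.185×10⁻⁸ − 3.371×10⁻⁹) = 2.341×10⁹ m²/s².
v = 48380 m/s = 48.38 km/s.

v ≈ 48.38 km/s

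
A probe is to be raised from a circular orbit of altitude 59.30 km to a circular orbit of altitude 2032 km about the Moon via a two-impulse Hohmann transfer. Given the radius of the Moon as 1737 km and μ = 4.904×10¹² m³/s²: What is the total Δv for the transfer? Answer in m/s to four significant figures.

r₁ = 1737 + 59.30 = 1796.3 km = 1.7963×10⁶ m.
r₂ = 1737 + 2032 = 3769.0 km = 3.7690×10⁶ m.
Transfer ellipse a_t = (r₁ + r₂)/2 = 2.783×10⁶ m.
At r₁: circular v_c1 = √(μ/r₁) = 1652 m/s; transfer-perilune v_p = √[μ(2/r₁ − 1/a_t)] = 1923 m/s.
Δv₁ = v_p − v_c1 = 270.7 m/s.
At r₂: circular v_c2 = √(μ/r₂) = 1141 m/s; transfer-apolune v_a = √[μ(2/r₂ − 1/a_t)] = 916.5 m/s.
Δv₂ = v_c2 − v_a = 224.2 m/s.
Total Δv = Δv₁ + Δv₂ = 494.9 m/s.

Δv_total ≈ 494.9 m/s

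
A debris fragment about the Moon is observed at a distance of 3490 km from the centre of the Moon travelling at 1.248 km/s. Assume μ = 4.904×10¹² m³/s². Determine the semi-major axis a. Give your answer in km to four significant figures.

a ≈ 3914 km

r = 3.490×10⁶ m.
Specific orbital energy ε = v²/2 − μ/r = (1248)²/2 − 4.904×10¹²/3.490×10⁶ = -6.264×10⁵ J/kg.
Since ε = −μ/(2a), a = −μ/(2ε) = 3.914×10⁶ m = 3914.4 km.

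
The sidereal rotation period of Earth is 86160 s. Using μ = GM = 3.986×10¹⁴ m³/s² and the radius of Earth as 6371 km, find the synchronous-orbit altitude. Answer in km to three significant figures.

h_sync ≈ 35800 km

A synchronous orbit has period T, so by Kepler's third law a = (μT²/4π²)^(1/3).
μT²/4π² = 3.986×10¹⁴ × (8.616×10⁴)² / 39.48 = 7.495×10²² m³.
a = 4.216×10⁷ m = 42163 km.
Altitude h = a − R = 42163 − 6371 = 35792 km.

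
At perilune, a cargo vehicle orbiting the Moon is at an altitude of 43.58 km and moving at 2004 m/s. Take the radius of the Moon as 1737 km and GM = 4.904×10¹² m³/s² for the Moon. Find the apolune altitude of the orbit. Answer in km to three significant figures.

apolune altitude ≈ 3050 km

r_p = 1737 + 43.58 = 1780.6 km = 1.781×10⁶ m.
Specific energy ε = v²/2 − μ/r = -7.462×10⁵ J/kg, so a = −μ/(2ε) = 3.286×10⁶ m.
The apsides satisfy r_p + r_a = 2a, so the apolune radius is 2a − r_p = 4.792×10⁶ m = 4791.8 km.
Apolune altitude = 4791.8 − 1737 = 3054.8 km.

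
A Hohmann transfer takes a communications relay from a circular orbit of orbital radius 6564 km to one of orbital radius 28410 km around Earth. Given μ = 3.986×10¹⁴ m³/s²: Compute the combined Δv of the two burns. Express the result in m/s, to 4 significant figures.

r₁ = 6564 km = 6.564×10⁶ m.
r₂ = 28410 km = 2.841×10⁷ m.
Transfer ellipse a_t = (r₁ + r₂)/2 = 1.749×10⁷ m.
At r₁: circular v_c1 = √(μ/r₁) = 7793 m/s; transfer-perigee v_p = √[μ(2/r₁ − 1/a_t)] = 9933 m/s.
Δv₁ = v_p − v_c1 = 2140 m/s.
At r₂: circular v_c2 = √(μ/r₂) = 3746 m/s; transfer-apogee v_a = √[μ(2/r₂ − 1/a_t)] = 2295 m/s.
Δv₂ = v_c2 − v_a = 1451 m/s.
Total Δv = Δv₁ + Δv₂ = 3591 m/s.

Δv_total ≈ 3591 m/s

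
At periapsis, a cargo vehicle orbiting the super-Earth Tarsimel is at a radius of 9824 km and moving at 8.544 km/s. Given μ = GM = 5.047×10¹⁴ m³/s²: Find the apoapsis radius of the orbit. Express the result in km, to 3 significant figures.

r_p = 9.824×10⁶ m.
Specific energy ε = v²/2 − μ/r = -1.487×10⁷ J/kg, so a = −μ/(2ε) = 1.697×10⁷ m.
The apsides satisfy r_p + r_a = 2a, so the apoapsis radius is 2a − r_p = 2.411×10⁷ m = 24107 km.

apoapsis radius ≈ 24100 km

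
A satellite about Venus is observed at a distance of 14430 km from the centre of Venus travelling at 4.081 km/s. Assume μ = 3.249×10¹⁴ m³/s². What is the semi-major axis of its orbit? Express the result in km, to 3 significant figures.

a ≈ 11400 km

r = 1.443×10⁷ m.
Specific orbital energy ε = v²/2 − μ/r = (4081)²/2 − 3.249×10¹⁴/1.443×10⁷ = -1.419×10⁷ J/kg.
Since ε = −μ/(2a), a = −μ/(2ε) = 1.145×10⁷ m = 11450 km.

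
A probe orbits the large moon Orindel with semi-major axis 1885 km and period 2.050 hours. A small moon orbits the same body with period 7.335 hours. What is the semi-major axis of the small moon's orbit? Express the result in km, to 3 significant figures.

Kepler's third law: a³ ∝ T², so a₂ = a₁ (T₂/T₁)^(2/3).
T₂/T₁ = 3.578, (T₂/T₁)^(2/3) = 2.339.
a₂ = 1885 × 2.339 = 4410 km.

a₂ ≈ 4410 km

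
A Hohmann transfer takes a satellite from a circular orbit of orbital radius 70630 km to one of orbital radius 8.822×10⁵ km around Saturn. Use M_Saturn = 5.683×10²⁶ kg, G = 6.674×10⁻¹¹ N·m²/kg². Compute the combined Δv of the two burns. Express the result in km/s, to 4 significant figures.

Δv_total ≈ 12.39 km/s

μ = GM = 6.674×10⁻¹¹ × 5.683×10²⁶ = 3.793×10¹⁶ m³/s².
r₁ = 70630 km = 7.063×10⁷ m.
r₂ = 8.822×10⁵ km = 8.822×10⁸ m.
Transfer ellipse a_t = (r₁ + r₂)/2 = 4.764×10⁸ m.
At r₁: circular v_c1 = √(μ/r₁) = 23170 m/s; transfer-perikrone v_p = √[μ(2/r₁ − 1/a_t)] = 31530 m/s.
Δv₁ = v_p − v_c1 = 8361 m/s.
At r₂: circular v_c2 = √(μ/r₂) = 6557 m/s; transfer-apokrone v_a = √[μ(2/r₂ − 1/a_t)] = 2525 m/s.
Δv₂ = v_c2 − v_a = 4032 m/s.
Total Δv = Δv₁ + Δv₂ = 12390 m/s = 12.39 km/s.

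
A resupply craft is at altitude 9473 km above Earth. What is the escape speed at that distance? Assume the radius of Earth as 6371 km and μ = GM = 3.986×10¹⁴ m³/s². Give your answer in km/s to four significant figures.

v_esc ≈ 7.093 km/s

r = 6371 + 9473 = 15844 km = 1.5844×10⁷ m.
Escape speed v_esc = √(2μ/r) = √(2 × 3.986×10¹⁴ / 1.584×10⁷) = √(5.032×10⁷) = 7093 m/s.
= 7.093 km/s.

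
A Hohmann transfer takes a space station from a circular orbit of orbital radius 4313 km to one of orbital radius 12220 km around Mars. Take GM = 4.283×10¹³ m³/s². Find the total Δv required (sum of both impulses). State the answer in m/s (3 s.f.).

Δv_total ≈ 1200 m/s

r₁ = 4313 km = 4.313×10⁶ m.
r₂ = 12220 km = 1.222×10⁷ m.
Transfer ellipse a_t = (r₁ + r₂)/2 = 8.266×10⁶ m.
At r₁: circular v_c1 = √(μ/r₁) = 3151 m/s; transfer-periapsis v_p = √[μ(2/r₁ − 1/a_t)] = 3831 m/s.
Δv₁ = v_p − v_c1 = 680.2 m/s.
At r₂: circular v_c2 = √(μ/r₂) = 1872 m/s; transfer-apoapsis v_a = √[μ(2/r₂ − 1/a_t)] = 1352 m/s.
Δv₂ = v_c2 − v_a = 519.9 m/s.
Total Δv = Δv₁ + Δv₂ = 1200 m/s.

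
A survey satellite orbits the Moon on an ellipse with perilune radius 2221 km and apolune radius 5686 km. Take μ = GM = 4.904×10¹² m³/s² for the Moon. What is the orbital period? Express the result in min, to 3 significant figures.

T ≈ 372 min

Semi-major axis a = (r_p + r_a)/2 = (2221.0 + 5686.0)/2 = 3953.5 km = 3.954×10⁶ m.
By Kepler's third law T = 2π√(a³/μ) = 2π × 3.550×10³ = 2.230×10⁴ s.
= 371.7 min.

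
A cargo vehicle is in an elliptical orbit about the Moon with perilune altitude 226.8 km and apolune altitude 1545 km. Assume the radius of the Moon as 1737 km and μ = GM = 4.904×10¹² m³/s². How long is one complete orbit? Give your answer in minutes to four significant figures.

r_p = 1737 + 226.8 = 1963.8 km = 1.9638×10⁶ m.
r_a = 1737 + 1545 = 3282.0 km = 3.2820×10⁶ m.
Semi-major axis a = (r_p + r_a)/2 = (1963.8 + 3282.0)/2 = 2622.9 km = 2.623×10⁶ m.
By Kepler's third law T = 2π√(a³/μ) = 2π × 1.918×10³ = 1.205×10⁴ s.
= 200.9 minutes.

T ≈ 200.9 minutes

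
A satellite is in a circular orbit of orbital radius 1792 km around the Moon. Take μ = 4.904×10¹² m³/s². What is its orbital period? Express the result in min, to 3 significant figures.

T ≈ 113 min

r = 1792 km = 1.792×10⁶ m.
Kepler's third law: T = 2π√(r³/μ) = 2π√((1.792×10⁶)³ / 4.904×10¹²).
r³/μ = 1.173×10⁶ s², so T = 2π × 1.083×10³ = 6.806×10³ s.
Converting: 6.806×10³ s ÷ 60.00 = 113.4 min.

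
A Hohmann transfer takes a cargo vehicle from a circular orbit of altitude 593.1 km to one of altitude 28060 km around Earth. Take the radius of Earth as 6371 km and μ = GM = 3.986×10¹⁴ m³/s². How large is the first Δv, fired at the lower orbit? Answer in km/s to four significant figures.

r₁ = 6371 + 593.1 = 6964.1 km = 6.9641×10⁶ m.
r₂ = 6371 + 28060 = 34431 km = 3.4431×10⁷ m.
Transfer ellipse a_t = (r₁ + r₂)/2 = 2.070×10⁷ m.
At r₁: circular v_c1 = √(μ/r₁) = 7565 m/s; transfer-perigee v_p = √[μ(2/r₁ − 1/a_t)] = 9758 m/s.
Δv₁ = v_p − v_c1 = 2192 m/s.
= 2.192 km/s.

Δv ≈ 2.192 km/s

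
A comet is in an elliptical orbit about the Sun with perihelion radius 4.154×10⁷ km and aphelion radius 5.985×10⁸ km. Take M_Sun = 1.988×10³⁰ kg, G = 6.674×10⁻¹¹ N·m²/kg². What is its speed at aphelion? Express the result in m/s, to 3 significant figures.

μ = GM = 6.674×10⁻¹¹ × 1.988×10³⁰ = 1.327×10²⁰ m³/s².
Semi-major axis a = (r_p + r_a)/2 = 3.2002×10⁸ km = 3.200×10¹¹ m.
Vis-viva: v² = μ(2/r − 1/a) = 1.327×10²⁰ × (3.342×10⁻¹² − 3.125×10⁻¹²) = 2.878×10⁷ m²/s².
v = 5364 m/s.

v ≈ 5360 m/s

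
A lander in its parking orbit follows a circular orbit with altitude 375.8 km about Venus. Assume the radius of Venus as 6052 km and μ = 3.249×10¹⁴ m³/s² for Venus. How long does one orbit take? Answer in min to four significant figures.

r = 6052 + 375.8 = 6427.8 km = 6.4278×10⁶ m.
Kepler's third law: T = 2π√(r³/μ) = 2π√((6.428×10⁶)³ / 3.249×10¹⁴).
r³/μ = 8.174×10⁵ s², so T = 2π × 9.041×10² = 5.681×10³ s.
Converting: 5.681×10³ s ÷ 60.00 = 94.68 min.

T ≈ 94.68 min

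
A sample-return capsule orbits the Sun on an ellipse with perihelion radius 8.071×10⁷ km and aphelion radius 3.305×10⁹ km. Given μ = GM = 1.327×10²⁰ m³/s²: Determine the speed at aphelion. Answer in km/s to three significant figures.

Semi-major axis a = (r_p + r_a)/2 = 1.6929×10⁹ km = 1.693×10¹² m.
Vis-viva: v² = μ(2/r − 1/a) = 1.327×10²⁰ × (6.051×10⁻¹³ − 5.907×10⁻¹³) = 1.914×10⁶ m²/s².
v = 1384 m/s = 1.384 km/s.

v ≈ 1.38 km/s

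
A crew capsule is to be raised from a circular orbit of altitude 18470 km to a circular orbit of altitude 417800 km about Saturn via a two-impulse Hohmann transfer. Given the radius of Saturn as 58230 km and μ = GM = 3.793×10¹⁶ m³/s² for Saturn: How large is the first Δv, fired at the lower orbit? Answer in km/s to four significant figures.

r₁ = 58230 + 18470 = 76700 km = 7.6700×10⁷ m.
r₂ = 58230 + 417800 = 476030 km = 4.7603×10⁸ m.
Transfer ellipse a_t = (r₁ + r₂)/2 = 2.764×10⁸ m.
At r₁: circular v_c1 = √(μ/r₁) = 22240 m/s; transfer-perikrone v_p = √[μ(2/r₁ − 1/a_t)] = 29190 m/s.
Δv₁ = v_p − v_c1 = 6948 m/s.
= 6.948 km/s.

Δv ≈ 6.948 km/s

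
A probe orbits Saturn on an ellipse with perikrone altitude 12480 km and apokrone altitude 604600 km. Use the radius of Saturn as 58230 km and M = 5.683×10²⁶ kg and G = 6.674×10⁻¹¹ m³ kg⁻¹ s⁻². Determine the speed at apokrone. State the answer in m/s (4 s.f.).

μ = GM = 6.674×10⁻¹¹ × 5.683×10²⁶ = 3.793×10¹⁶ m³/s².
r_p = 58230 + 12480 = 70710 km = 7.0710×10⁷ m.
r_a = 58230 + 604600 = 662830 km = 6.6283×10⁸ m.
Semi-major axis a = (r_p + r_a)/2 = 3.6677×10⁵ km = 3.668×10⁸ m.
Vis-viva: v² = μ(2/r − 1/a) = 3.793×10¹⁶ × (3.017×10⁻⁹ − 2.727×10⁻⁹) = 1.103×10⁷ m²/s².
v = 3321 m/s.

v ≈ 3321 m/s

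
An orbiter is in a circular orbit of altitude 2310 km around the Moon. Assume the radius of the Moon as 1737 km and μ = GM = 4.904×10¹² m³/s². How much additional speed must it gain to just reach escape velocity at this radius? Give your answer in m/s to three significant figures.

r = 1737 + 2310 = 4047.0 km = 4.0470×10⁶ m.
Circular speed v_c = √(μ/r) = 1101 m/s.
Escape speed v_esc = √(2μ/r) = √2 × v_c = 1557 m/s.
Δv = v_esc − v_c = 456.0 m/s.

Δv ≈ 456 m/s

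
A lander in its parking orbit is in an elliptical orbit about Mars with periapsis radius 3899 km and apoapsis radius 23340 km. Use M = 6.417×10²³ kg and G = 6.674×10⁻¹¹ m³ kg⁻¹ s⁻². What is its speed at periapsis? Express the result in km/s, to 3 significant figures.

v ≈ 4.34 km/s

μ = GM = 6.674×10⁻¹¹ × 6.417×10²³ = 4.283×10¹³ m³/s².
Semi-major axis a = (r_p + r_a)/2 = 13620 km = 1.362×10⁷ m.
Vis-viva: v² = μ(2/r − 1/a) = 4.283×10¹³ × (5.130×10⁻⁷ − 7.342×10⁻⁸) = 1.882×10⁷ m²/s².
v = 4339 m/s = 4.339 km/s.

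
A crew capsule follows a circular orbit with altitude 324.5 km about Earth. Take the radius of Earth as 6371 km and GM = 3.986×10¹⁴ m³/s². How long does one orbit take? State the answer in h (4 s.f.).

r = 6371 + 324.5 = 6695.5 km = 6.6955×10⁶ m.
Kepler's third law: T = 2π√(r³/μ) = 2π√((6.696×10⁶)³ / 3.986×10¹⁴).
r³/μ = 7.530×10⁵ s², so T = 2π × 8.678×10² = 5.452×10³ s.
Converting: 5.452×10³ s ÷ 3600 = 1.515 h.

T ≈ 1.515 h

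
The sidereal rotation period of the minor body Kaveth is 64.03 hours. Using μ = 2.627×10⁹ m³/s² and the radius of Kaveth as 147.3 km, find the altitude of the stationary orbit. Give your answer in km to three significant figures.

T = 64.03 hours = 2.305×10⁵ s.
A synchronous orbit has period T, so by Kepler's third law a = (μT²/4π²)^(1/3).
μT²/4π² = 2.627×10⁹ × (2.305×10⁵)² / 39.48 = 3.536×10¹⁸ m³.
a = 1.523×10⁶ m = 1523.4 km.
Altitude h = a − R = 1523.4 − 147.3 = 1376.1 km.

h_sync ≈ 1380 km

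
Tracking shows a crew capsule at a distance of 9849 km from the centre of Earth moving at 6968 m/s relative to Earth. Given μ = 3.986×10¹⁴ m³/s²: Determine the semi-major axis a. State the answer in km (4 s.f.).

a ≈ 12310 km

r = 9.849×10⁶ m.
Specific orbital energy ε = v²/2 − μ/r = (6968)²/2 − 3.986×10¹⁴/9.849×10⁶ = -1.619×10⁷ J/kg.
Since ε = −μ/(2a), a = −μ/(2ε) = 1.231×10⁷ m = 12307 km.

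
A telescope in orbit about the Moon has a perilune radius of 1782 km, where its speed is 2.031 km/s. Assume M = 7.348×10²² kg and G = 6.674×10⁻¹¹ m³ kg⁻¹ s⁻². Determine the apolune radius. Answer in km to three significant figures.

apolune radius ≈ 5330 km

μ = GM = 6.674×10⁻¹¹ × 7.348×10²² = 4.904×10¹² m³/s².
r_p = 1.782×10⁶ m.
Specific energy ε = v²/2 − μ/r = -6.895×10⁵ J/kg, so a = −μ/(2ε) = 3.556×10⁶ m.
The apsides satisfy r_p + r_a = 2a, so the apolune radius is 2a − r_p = 5.330×10⁶ m = 5330.3 km.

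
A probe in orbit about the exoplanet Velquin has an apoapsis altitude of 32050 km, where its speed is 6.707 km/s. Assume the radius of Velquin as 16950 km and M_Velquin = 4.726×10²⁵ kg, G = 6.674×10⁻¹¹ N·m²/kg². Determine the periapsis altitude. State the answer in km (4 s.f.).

periapsis altitude ≈ 9367 km

μ = GM = 6.674×10⁻¹¹ × 4.726×10²⁵ = 3.154×10¹⁵ m³/s².
r_a = 16950 + 32050 = 49000 km = 4.900×10⁷ m.
Specific energy ε = v²/2 − μ/r = -4.188×10⁷ J/kg, so a = −μ/(2ε) = 3.766×10⁷ m.
The apsides satisfy r_p + r_a = 2a, so the periapsis radius is 2a − r_a = 2.632×10⁷ m = 26317 km.
Periapsis altitude = 26317 − 16950 = 9366.9 km.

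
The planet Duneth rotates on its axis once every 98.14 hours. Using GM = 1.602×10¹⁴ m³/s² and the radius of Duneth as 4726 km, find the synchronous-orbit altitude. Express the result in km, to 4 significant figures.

h_sync ≈ 74990 km

T = 98.14 hours = 3.533×10⁵ s.
A synchronous orbit has period T, so by Kepler's third law a = (μT²/4π²)^(1/3).
μT²/4π² = 1.602×10¹⁴ × (3.533×10⁵)² / 39.48 = 5.065×10²³ m³.
a = 7.971×10⁷ m = 79714 km.
Altitude h = a − R = 79714 − 4726 = 74988 km.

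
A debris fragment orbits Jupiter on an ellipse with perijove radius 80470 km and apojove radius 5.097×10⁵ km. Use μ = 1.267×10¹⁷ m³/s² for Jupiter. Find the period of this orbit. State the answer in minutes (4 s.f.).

T ≈ 1491 minutes

Semi-major axis a = (r_p + r_a)/2 = (80470 + 5.0970×10⁵)/2 = 2.9508×10⁵ km = 2.951×10⁸ m.
By Kepler's third law T = 2π√(a³/μ) = 2π × 1.424×10⁴ = 8.948×10⁴ s.
= 1491 minutes.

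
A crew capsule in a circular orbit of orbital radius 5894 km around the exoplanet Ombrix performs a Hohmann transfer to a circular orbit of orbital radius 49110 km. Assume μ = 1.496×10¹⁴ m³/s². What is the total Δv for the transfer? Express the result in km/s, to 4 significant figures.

Δv_total ≈ 2.632 km/s

r₁ = 5894 km = 5.894×10⁶ m.
r₂ = 49110 km = 4.911×10⁷ m.
Transfer ellipse a_t = (r₁ + r₂)/2 = 2.750×10⁷ m.
At r₁: circular v_c1 = √(μ/r₁) = 5038 m/s; transfer-periapsis v_p = √[μ(2/r₁ − 1/a_t)] = 6732 m/s.
Δv₁ = v_p − v_c1 = 1694 m/s.
At r₂: circular v_c2 = √(μ/r₂) = 1745 m/s; transfer-apoapsis v_a = √[μ(2/r₂ − 1/a_t)] = 808.0 m/s.
Δv₂ = v_c2 − v_a = 937.4 m/s.
Total Δv = Δv₁ + Δv₂ = 2632 m/s = 2.632 km/s.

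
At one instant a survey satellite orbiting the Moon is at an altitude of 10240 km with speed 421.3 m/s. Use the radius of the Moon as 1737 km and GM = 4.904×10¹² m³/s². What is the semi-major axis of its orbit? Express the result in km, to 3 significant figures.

r = 1737 + 10240 = 11977 km = 1.198×10⁷ m.
Vis-viva rearranged: 1/a = 2/r − v²/μ = 1.670×10⁻⁷ − 3.619×10⁻⁸ = 1.308×10⁻⁷ m⁻¹.
a = 7.646×10⁶ m = 7645.7 km.

a ≈ 7650 km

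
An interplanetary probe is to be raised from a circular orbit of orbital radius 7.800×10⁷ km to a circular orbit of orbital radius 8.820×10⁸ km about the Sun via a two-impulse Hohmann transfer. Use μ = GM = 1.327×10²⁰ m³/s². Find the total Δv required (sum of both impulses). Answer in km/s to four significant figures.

Δv_total ≈ 21.99 km/s

r₁ = 7.800×10⁷ km = 7.800×10¹⁰ m.
r₂ = 8.820×10⁸ km = 8.820×10¹¹ m.
Transfer ellipse a_t = (r₁ + r₂)/2 = 4.800×10¹¹ m.
At r₁: circular v_c1 = √(μ/r₁) = 41250 m/s; transfer-perihelion v_p = √[μ(2/r₁ − 1/a_t)] = 55910 m/s.
Δv₁ = v_p − v_c1 = 14660 m/s.
At r₂: circular v_c2 = √(μ/r₂) = 12270 m/s; transfer-aphelion v_a = √[μ(2/r₂ − 1/a_t)] = 4945 m/s.
Δv₂ = v_c2 − v_a = 7321 m/s.
Total Δv = Δv₁ + Δv₂ = 21990 m/s = 21.99 km/s.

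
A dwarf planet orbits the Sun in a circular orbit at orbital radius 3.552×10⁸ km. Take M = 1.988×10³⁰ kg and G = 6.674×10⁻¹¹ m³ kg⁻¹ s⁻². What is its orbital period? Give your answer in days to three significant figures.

μ = GM = 6.674×10⁻¹¹ × 1.988×10³⁰ = 1.327×10²⁰ m³/s².
r = 3.552×10⁸ km = 3.552×10¹¹ m.
Kepler's third law: T = 2π√(r³/μ) = 2π√((3.552×10¹¹)³ / 1.327×10²⁰).
r³/μ = 3.378×10¹⁴ s², so T = 2π × 1.838×10⁷ = 1.155×10⁸ s.
Converting: 1.155×10⁸ s ÷ 86400 = 1337 days.

T ≈ 1340 days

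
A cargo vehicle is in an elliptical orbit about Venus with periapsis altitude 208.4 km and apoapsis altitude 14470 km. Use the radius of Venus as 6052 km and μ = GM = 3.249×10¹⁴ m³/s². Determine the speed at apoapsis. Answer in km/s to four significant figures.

r_p = 6052 + 208.4 = 6260.4 km = 6.2604×10⁶ m.
r_a = 6052 + 14470 = 20522 km = 2.0522×10⁷ m.
Semi-major axis a = (r_p + r_a)/2 = 13391 km = 1.339×10⁷ m.
Vis-viva: v² = μ(2/r − 1/a) = 3.249×10¹⁴ × (9.746×10⁻⁸ − 7.468×10⁻⁸) = 7.401×10⁶ m²/s².
v = 2721 m/s = 2.721 km/s.

v ≈ 2.721 km/s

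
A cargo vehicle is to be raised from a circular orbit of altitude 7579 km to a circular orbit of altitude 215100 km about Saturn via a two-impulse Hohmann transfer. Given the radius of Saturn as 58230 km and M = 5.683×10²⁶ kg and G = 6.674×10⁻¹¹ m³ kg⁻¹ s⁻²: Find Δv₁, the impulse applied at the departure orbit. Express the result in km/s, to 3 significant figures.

μ = GM = 6.674×10⁻¹¹ × 5.683×10²⁶ = 3.793×10¹⁶ m³/s².
r₁ = 58230 + 7579 = 65809 km = 6.5809×10⁷ m.
r₂ = 58230 + 215100 = 273330 km = 2.7333×10⁸ m.
Transfer ellipse a_t = (r₁ + r₂)/2 = 1.696×10⁸ m.
At r₁: circular v_c1 = √(μ/r₁) = 24010 m/s; transfer-perikrone v_p = √[μ(2/r₁ − 1/a_t)] = 30480 m/s.
Δv₁ = v_p − v_c1 = 6473 m/s.
= 6.473 km/s.

Δv ≈ 6.47 km/s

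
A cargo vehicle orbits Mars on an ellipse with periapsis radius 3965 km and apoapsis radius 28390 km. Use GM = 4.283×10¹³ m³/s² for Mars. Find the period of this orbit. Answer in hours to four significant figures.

Semi-major axis a = (r_p + r_a)/2 = (3965.0 + 28390)/2 = 16178 km = 1.618×10⁷ m.
By Kepler's third law T = 2π√(a³/μ) = 2π × 9.942×10³ = 6.247×10⁴ s.
= 17.35 hours.

T ≈ 17.35 hours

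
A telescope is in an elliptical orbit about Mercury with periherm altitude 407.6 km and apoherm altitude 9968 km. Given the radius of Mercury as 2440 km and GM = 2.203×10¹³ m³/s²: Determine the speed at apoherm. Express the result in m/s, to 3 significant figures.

v ≈ 814 m/s

r_p = 2440 + 407.6 = 2847.6 km = 2.8476×10⁶ m.
r_a = 2440 + 9968 = 12408 km = 1.2408×10⁷ m.
Semi-major axis a = (r_p + r_a)/2 = 7627.8 km = 7.628×10⁶ m.
Vis-viva: v² = μ(2/r − 1/a) = 2.203×10¹³ × (1.612×10⁻⁷ − 1.311×10⁻⁷) = 6.628×10⁵ m²/s².
v = 814.1 m/s.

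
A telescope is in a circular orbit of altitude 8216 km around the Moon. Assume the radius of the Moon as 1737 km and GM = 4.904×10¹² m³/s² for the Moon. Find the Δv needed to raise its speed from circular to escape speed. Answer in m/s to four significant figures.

r = 1737 + 8216 = 9953.0 km = 9.9530×10⁶ m.
Circular speed v_c = √(μ/r) = 701.9 m/s.
Escape speed v_esc = √(2μ/r) = √2 × v_c = 992.7 m/s.
Δv = v_esc − v_c = 290.8 m/s.

Δv ≈ 290.8 m/s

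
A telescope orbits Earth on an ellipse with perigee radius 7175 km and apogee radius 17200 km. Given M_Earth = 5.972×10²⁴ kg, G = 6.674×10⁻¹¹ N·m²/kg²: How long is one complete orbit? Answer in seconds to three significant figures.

T ≈ 13400 seconds

μ = GM = 6.674×10⁻¹¹ × 5.972×10²⁴ = 3.986×10¹⁴ m³/s².
Semi-major axis a = (r_p + r_a)/2 = (7175.0 + 17200)/2 = 12188 km = 1.219×10⁷ m.
By Kepler's third law T = 2π√(a³/μ) = 2π × 2.131×10³ = 1.339×10⁴ s.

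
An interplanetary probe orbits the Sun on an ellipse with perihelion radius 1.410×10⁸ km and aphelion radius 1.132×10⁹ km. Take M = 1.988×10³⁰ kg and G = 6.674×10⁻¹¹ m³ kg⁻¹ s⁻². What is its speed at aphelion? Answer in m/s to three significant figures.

v ≈ 5100 m/s

μ = GM = 6.674×10⁻¹¹ × 1.988×10³⁰ = 1.327×10²⁰ m³/s².
Semi-major axis a = (r_p + r_a)/2 = 6.3650×10⁸ km = 6.365×10¹¹ m.
Vis-viva: v² = μ(2/r − 1/a) = 1.327×10²⁰ × (1.767×10⁻¹² − 1.571×10⁻¹²) = 2.596×10⁷ m²/s².
v = 5096 m/s.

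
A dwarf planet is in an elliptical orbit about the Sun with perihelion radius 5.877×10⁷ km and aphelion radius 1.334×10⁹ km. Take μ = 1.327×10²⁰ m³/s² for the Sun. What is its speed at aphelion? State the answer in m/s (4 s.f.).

Semi-major axis a = (r_p + r_a)/2 = 6.9638×10⁸ km = 6.964×10¹¹ m.
Vis-viva: v² = μ(2/r − 1/a) = 1.327×10²⁰ × (1.499×10⁻¹² − 1.436×10⁻¹²) = 8.395×10⁶ m²/s².
v = 2897 m/s.

v ≈ 2897 m/s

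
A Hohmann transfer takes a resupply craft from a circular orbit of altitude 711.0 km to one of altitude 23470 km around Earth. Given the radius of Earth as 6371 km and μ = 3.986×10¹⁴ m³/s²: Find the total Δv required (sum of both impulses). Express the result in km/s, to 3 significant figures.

Δv_total ≈ 3.43 km/s

r₁ = 6371 + 711.0 = 7082.0 km = 7.0820×10⁶ m.
r₂ = 6371 + 23470 = 29841 km = 2.9841×10⁷ m.
Transfer ellipse a_t = (r₁ + r₂)/2 = 1.846×10⁷ m.
At r₁: circular v_c1 = √(μ/r₁) = 7502 m/s; transfer-perigee v_p = √[μ(2/r₁ − 1/a_t)] = 9538 m/s.
Δv₁ = v_p − v_c1 = 2036 m/s.
At r₂: circular v_c2 = √(μ/r₂) = 3655 m/s; transfer-apogee v_a = √[μ(2/r₂ − 1/a_t)] = 2264 m/s.
Δv₂ = v_c2 − v_a = 1391 m/s.
Total Δv = Δv₁ + Δv₂ = 3427 m/s = 3.427 km/s.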